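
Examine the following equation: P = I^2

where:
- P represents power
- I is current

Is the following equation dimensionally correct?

No

P (power) has dimensions [L^2 M T^-3].
I (current) has dimensions [I].

Left side: [L^2 M T^-3]
Right side: [I^2]

The two sides have different dimensions, so the equation is NOT dimensionally consistent.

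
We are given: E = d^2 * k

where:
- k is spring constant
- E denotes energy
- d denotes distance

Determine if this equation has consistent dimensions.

Yes

k (spring constant) has dimensions [M T^-2].
E (energy) has dimensions [L^2 M T^-2].
d (distance) has dimensions [L].

Left side: [L^2 M T^-2]
Right side: [L^2 M T^-2]

Both sides have the same dimensions, so the equation is dimensionally consistent.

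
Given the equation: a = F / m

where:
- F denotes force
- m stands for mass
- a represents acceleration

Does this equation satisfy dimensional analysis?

Yes

F (force) has dimensions [L M T^-2].
m (mass) has dimensions [M].
a (acceleration) has dimensions [L T^-2].

Left side: [L T^-2]
Right side: [L T^-2]

Both sides have the same dimensions, so the equation is dimensionally consistent.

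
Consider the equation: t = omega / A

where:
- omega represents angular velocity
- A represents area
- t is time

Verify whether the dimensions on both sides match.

No

omega (angular velocity) has dimensions [T^-1].
A (area) has dimensions [L^2].
t (time) has dimensions [T].

Left side: [T]
Right side: [L^-2 T^-1]

The two sides have different dimensions, so the equation is NOT dimensionally consistent.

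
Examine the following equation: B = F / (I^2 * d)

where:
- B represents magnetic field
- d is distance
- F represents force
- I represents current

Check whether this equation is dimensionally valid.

No

B (magnetic field) has dimensions [I^-1 M T^-2].
d (distance) has dimensions [L].
F (force) has dimensions [L M T^-2].
I (current) has dimensions [I].

Left side: [I^-1 M T^-2]
Right side: [I^-2 M T^-2]

The two sides have different dimensions, so the equation is NOT dimensionally consistent.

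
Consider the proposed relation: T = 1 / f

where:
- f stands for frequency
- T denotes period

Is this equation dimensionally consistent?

Yes

f (frequency) has dimensions [T^-1].
T (period) has dimensions [T].

Left side: [T]
Right side: [T]

Both sides have the same dimensions, so the equation is dimensionally consistent.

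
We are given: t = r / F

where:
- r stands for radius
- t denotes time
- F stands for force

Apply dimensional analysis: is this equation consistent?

No

r (radius) has dimensions [L].
t (time) has dimensions [T].
F (force) has dimensions [L M T^-2].

Left side: [T]
Right side: [M^-1 T^2]

The two sides have different dimensions, so the equation is NOT dimensionally consistent.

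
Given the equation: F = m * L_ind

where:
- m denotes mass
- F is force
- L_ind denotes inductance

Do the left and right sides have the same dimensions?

No

m (mass) has dimensions [M].
F (force) has dimensions [L M T^-2].
L_ind (inductance) has dimensions [I^-2 L^2 M T^-2].

Left side: [L M T^-2]
Right side: [I^-2 L^2 M^2 T^-2]

The two sides have different dimensions, so the equation is NOT dimensionally consistent.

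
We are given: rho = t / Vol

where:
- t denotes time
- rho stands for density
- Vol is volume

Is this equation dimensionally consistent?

No

t (time) has dimensions [T].
rho (density) has dimensions [L^-3 M].
Vol (volume) has dimensions [L^3].

Left side: [L^-3 M]
Right side: [L^-3 T]

The two sides have different dimensions, so the equation is NOT dimensionally consistent.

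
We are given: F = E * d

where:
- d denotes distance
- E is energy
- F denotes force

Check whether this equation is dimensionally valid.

No

d (distance) has dimensions [L].
E (energy) has dimensions [L^2 M T^-2].
F (force) has dimensions [L M T^-2].

Left side: [L M T^-2]
Right side: [L^3 M T^-2]

The two sides have different dimensions, so the equation is NOT dimensionally consistent.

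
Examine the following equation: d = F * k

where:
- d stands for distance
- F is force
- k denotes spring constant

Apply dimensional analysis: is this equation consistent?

No

d (distance) has dimensions [L].
F (force) has dimensions [L M T^-2].
k (spring constant) has dimensions [M T^-2].

Left side: [L]
Right side: [L M^2 T^-4]

The two sides have different dimensions, so the equation is NOT dimensionally consistent.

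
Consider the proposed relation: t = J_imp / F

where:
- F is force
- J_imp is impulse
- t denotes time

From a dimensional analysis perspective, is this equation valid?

Yes

F (force) has dimensions [L M T^-2].
J_imp (impulse) has dimensions [L M T^-1].
t (time) has dimensions [T].

Left side: [T]
Right side: [T]

Both sides have the same dimensions, so the equation is dimensionally consistent.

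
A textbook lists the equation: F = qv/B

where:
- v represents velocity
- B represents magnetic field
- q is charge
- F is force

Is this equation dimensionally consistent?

No

v (velocity) has dimensions [L T^-1].
B (magnetic field) has dimensions [I^-1 M T^-2].
q (charge) has dimensions [I T].
F (force) has dimensions [L M T^-2].

Left side: [L M T^-2]
Right side: [I^2 L M^-1 T^2]

The two sides have different dimensions, so the equation is NOT dimensionally consistent.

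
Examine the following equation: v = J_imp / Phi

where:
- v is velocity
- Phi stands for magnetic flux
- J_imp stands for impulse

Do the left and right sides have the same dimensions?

No

v (velocity) has dimensions [L T^-1].
Phi (magnetic flux) has dimensions [I^-1 L^2 M T^-2].
J_imp (impulse) has dimensions [L M T^-1].

Left side: [L T^-1]
Right side: [I L^-1 T]

The two sides have different dimensions, so the equation is NOT dimensionally consistent.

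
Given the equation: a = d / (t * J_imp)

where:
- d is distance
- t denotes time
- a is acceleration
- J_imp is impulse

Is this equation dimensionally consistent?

No

d (distance) has dimensions [L].
t (time) has dimensions [T].
a (acceleration) has dimensions [L T^-2].
J_imp (impulse) has dimensions [L M T^-1].

Left side: [L T^-2]
Right side: [M^-1]

The two sides have different dimensions, so the equation is NOT dimensionally consistent.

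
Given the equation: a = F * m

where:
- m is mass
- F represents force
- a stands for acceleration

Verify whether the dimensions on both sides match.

No

m (mass) has dimensions [M].
F (force) has dimensions [L M T^-2].
a (acceleration) has dimensions [L T^-2].

Left side: [L T^-2]
Right side: [L M^2 T^-2]

The two sides have different dimensions, so the equation is NOT dimensionally consistent.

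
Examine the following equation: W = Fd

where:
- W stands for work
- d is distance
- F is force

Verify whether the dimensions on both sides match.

Yes

W (work) has dimensions [L^2 M T^-2].
d (distance) has dimensions [L].
F (force) has dimensions [L M T^-2].

Left side: [L^2 M T^-2]
Right side: [L^2 M T^-2]

Both sides have the same dimensions, so the equation is dimensionally consistent.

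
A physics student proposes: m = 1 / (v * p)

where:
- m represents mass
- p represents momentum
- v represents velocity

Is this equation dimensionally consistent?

No

m (mass) has dimensions [M].
p (momentum) has dimensions [L M T^-1].
v (velocity) has dimensions [L T^-1].

Left side: [M]
Right side: [L^-2 M^-1 T^2]

The two sides have different dimensions, so the equation is NOT dimensionally consistent.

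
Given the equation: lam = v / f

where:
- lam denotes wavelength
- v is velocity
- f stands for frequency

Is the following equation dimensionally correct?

Yes

lam (wavelength) has dimensions [L].
v (velocity) has dimensions [L T^-1].
f (frequency) has dimensions [T^-1].

Left side: [L]
Right side: [L]

Both sides have the same dimensions, so the equation is dimensionally consistent.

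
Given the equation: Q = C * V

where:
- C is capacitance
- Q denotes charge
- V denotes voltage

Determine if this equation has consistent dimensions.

Yes

C (capacitance) has dimensions [I^2 L^-2 M^-1 T^4].
Q (charge) has dimensions [I T].
V (voltage) has dimensions [I^-1 L^2 M T^-3].

Left side: [I T]
Right side: [I T]

Both sides have the same dimensions, so the equation is dimensionally consistent.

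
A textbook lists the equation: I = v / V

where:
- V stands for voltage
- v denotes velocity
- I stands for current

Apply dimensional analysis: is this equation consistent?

No

V (voltage) has dimensions [I^-1 L^2 M T^-3].
v (velocity) has dimensions [L T^-1].
I (current) has dimensions [I].

Left side: [I]
Right side: [I L^-1 M^-1 T^2]

The two sides have different dimensions, so the equation is NOT dimensionally consistent.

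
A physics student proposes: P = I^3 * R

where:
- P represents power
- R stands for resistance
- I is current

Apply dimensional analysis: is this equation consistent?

No

P (power) has dimensions [L^2 M T^-3].
R (resistance) has dimensions [I^-2 L^2 M T^-3].
I (current) has dimensions [I].

Left side: [L^2 M T^-3]
Right side: [I L^2 M T^-3]

The two sides have different dimensions, so the equation is NOT dimensionally consistent.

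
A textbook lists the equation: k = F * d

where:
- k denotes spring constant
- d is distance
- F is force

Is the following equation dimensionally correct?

No

k (spring constant) has dimensions [M T^-2].
d (distance) has dimensions [L].
F (force) has dimensions [L M T^-2].

Left side: [M T^-2]
Right side: [L^2 M T^-2]

The two sides have different dimensions, so the equation is NOT dimensionally consistent.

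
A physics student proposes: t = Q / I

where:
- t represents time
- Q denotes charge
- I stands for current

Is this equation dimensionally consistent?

Yes

t (time) has dimensions [T].
Q (charge) has dimensions [I T].
I (current) has dimensions [I].

Left side: [T]
Right side: [T]

Both sides have the same dimensions, so the equation is dimensionally consistent.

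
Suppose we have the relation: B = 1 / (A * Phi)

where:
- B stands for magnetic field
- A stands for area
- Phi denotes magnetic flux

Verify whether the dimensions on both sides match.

No

B (magnetic field) has dimensions [I^-1 M T^-2].
A (area) has dimensions [L^2].
Phi (magnetic flux) has dimensions [I^-1 L^2 M T^-2].

Left side: [I^-1 M T^-2]
Right side: [I L^-4 M^-1 T^2]

The two sides have different dimensions, so the equation is NOT dimensionally consistent.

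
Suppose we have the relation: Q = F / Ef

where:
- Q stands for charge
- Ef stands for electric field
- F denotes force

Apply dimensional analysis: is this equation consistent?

Yes

Q (charge) has dimensions [I T].
Ef (electric field) has dimensions [I^-1 L M T^-3].
F (force) has dimensions [L M T^-2].

Left side: [I T]
Right side: [I T]

Both sides have the same dimensions, so the equation is dimensionally consistent.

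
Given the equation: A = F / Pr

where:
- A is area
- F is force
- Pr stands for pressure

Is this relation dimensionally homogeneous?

Yes

A (area) has dimensions [L^2].
F (force) has dimensions [L M T^-2].
Pr (pressure) has dimensions [L^-1 M T^-2].

Left side: [L^2]
Right side: [L^2]

Both sides have the same dimensions, so the equation is dimensionally consistent.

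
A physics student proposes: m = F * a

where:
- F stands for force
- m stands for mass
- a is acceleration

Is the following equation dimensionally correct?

No

F (force) has dimensions [L M T^-2].
m (mass) has dimensions [M].
a (acceleration) has dimensions [L T^-2].

Left side: [M]
Right side: [L^2 M T^-4]

The two sides have different dimensions, so the equation is NOT dimensionally consistent.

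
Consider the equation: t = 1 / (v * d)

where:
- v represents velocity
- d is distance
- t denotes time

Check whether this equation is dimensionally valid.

No

v (velocity) has dimensions [L T^-1].
d (distance) has dimensions [L].
t (time) has dimensions [T].

Left side: [T]
Right side: [L^-2 T]

The two sides have different dimensions, so the equation is NOT dimensionally consistent.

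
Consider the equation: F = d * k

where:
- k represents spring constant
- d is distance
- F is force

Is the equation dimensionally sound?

Yes

k (spring constant) has dimensions [M T^-2].
d (distance) has dimensions [L].
F (force) has dimensions [L M T^-2].

Left side: [L M T^-2]
Right side: [L M T^-2]

Both sides have the same dimensions, so the equation is dimensionally consistent.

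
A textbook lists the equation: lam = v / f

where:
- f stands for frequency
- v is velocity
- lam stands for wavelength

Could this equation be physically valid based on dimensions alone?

Yes

f (frequency) has dimensions [T^-1].
v (velocity) has dimensions [L T^-1].
lam (wavelength) has dimensions [L].

Left side: [L]
Right side: [L]

Both sides have the same dimensions, so the equation is dimensionally consistent.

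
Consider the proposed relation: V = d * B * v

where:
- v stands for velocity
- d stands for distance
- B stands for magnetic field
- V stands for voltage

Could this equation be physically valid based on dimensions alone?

Yes

v (velocity) has dimensions [L T^-1].
d (distance) has dimensions [L].
B (magnetic field) has dimensions [I^-1 M T^-2].
V (voltage) has dimensions [I^-1 L^2 M T^-3].

Left side: [I^-1 L^2 M T^-3]
Right side: [I^-1 L^2 M T^-3]

Both sides have the same dimensions, so the equation is dimensionally consistent.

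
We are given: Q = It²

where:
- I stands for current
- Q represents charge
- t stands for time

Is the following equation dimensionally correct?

No

I (current) has dimensions [I].
Q (charge) has dimensions [I T].
t (time) has dimensions [T].

Left side: [I T]
Right side: [I T^2]

The two sides have different dimensions, so the equation is NOT dimensionally consistent.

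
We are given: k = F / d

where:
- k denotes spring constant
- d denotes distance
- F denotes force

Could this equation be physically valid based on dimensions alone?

Yes

k (spring constant) has dimensions [M T^-2].
d (distance) has dimensions [L].
F (force) has dimensions [L M T^-2].

Left side: [M T^-2]
Right side: [M T^-2]

Both sides have the same dimensions, so the equation is dimensionally consistent.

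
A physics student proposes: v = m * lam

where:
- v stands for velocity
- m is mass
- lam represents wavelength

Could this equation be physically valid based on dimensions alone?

No

v (velocity) has dimensions [L T^-1].
m (mass) has dimensions [M].
lam (wavelength) has dimensions [L].

Left side: [L T^-1]
Right side: [L M]

The two sides have different dimensions, so the equation is NOT dimensionally consistent.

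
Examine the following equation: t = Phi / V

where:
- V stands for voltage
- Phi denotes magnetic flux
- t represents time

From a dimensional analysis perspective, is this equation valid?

Yes

V (voltage) has dimensions [I^-1 L^2 M T^-3].
Phi (magnetic flux) has dimensions [I^-1 L^2 M T^-2].
t (time) has dimensions [T].

Left side: [T]
Right side: [T]

Both sides have the same dimensions, so the equation is dimensionally consistent.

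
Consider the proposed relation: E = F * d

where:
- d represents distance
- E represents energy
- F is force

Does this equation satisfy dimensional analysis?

Yes

d (distance) has dimensions [L].
E (energy) has dimensions [L^2 M T^-2].
F (force) has dimensions [L M T^-2].

Left side: [L^2 M T^-2]
Right side: [L^2 M T^-2]

Both sides have the same dimensions, so the equation is dimensionally consistent.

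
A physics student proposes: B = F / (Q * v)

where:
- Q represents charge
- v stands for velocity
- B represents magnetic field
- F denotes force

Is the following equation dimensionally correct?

Yes

Q (charge) has dimensions [I T].
v (velocity) has dimensions [L T^-1].
B (magnetic field) has dimensions [I^-1 M T^-2].
F (force) has dimensions [L M T^-2].

Left side: [I^-1 M T^-2]
Right side: [I^-1 M T^-2]

Both sides have the same dimensions, so the equation is dimensionally consistent.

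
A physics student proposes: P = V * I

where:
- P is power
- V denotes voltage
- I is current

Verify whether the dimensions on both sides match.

Yes

P (power) has dimensions [L^2 M T^-3].
V (voltage) has dimensions [I^-1 L^2 M T^-3].
I (current) has dimensions [I].

Left side: [L^2 M T^-3]
Right side: [L^2 M T^-3]

Both sides have the same dimensions, so the equation is dimensionally consistent.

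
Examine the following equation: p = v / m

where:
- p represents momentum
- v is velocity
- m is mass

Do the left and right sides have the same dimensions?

No

p (momentum) has dimensions [L M T^-1].
v (velocity) has dimensions [L T^-1].
m (mass) has dimensions [M].

Left side: [L M T^-1]
Right side: [L M^-1 T^-1]

The two sides have different dimensions, so the equation is NOT dimensionally consistent.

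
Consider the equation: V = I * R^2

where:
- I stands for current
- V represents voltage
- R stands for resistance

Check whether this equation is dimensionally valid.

No

I (current) has dimensions [I].
V (voltage) has dimensions [I^-1 L^2 M T^-3].
R (resistance) has dimensions [I^-2 L^2 M T^-3].

Left side: [I^-1 L^2 M T^-3]
Right side: [I^-3 L^4 M^2 T^-6]

The two sides have different dimensions, so the equation is NOT dimensionally consistent.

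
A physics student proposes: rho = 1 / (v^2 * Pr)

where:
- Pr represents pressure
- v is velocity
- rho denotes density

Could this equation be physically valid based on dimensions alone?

No

Pr (pressure) has dimensions [L^-1 M T^-2].
v (velocity) has dimensions [L T^-1].
rho (density) has dimensions [L^-3 M].

Left side: [L^-3 M]
Right side: [L^-1 M^-1 T^4]

The two sides have different dimensions, so the equation is NOT dimensionally consistent.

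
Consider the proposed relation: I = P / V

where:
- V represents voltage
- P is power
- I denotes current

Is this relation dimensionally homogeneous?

Yes

V (voltage) has dimensions [I^-1 L^2 M T^-3].
P (power) has dimensions [L^2 M T^-3].
I (current) has dimensions [I].

Left side: [I]
Right side: [I]

Both sides have the same dimensions, so the equation is dimensionally consistent.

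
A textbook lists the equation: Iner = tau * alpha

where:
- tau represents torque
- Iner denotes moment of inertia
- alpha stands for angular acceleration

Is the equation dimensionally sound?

No

tau (torque) has dimensions [L^2 M T^-2].
Iner (moment of inertia) has dimensions [L^2 M].
alpha (angular acceleration) has dimensions [T^-2].

Left side: [L^2 M]
Right side: [L^2 M T^-4]

The two sides have different dimensions, so the equation is NOT dimensionally consistent.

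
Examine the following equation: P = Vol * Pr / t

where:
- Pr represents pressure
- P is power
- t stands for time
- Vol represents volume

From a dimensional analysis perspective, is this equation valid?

Yes

Pr (pressure) has dimensions [L^-1 M T^-2].
P (power) has dimensions [L^2 M T^-3].
t (time) has dimensions [T].
Vol (volume) has dimensions [L^3].

Left side: [L^2 M T^-3]
Right side: [L^2 M T^-3]

Both sides have the same dimensions, so the equation is dimensionally consistent.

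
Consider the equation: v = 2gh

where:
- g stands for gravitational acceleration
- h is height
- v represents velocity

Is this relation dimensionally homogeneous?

No

g (gravitational acceleration) has dimensions [L T^-2].
h (height) has dimensions [L].
v (velocity) has dimensions [L T^-1].

Left side: [L T^-1]
Right side: [L^2 T^-2]

The two sides have different dimensions, so the equation is NOT dimensionally consistent.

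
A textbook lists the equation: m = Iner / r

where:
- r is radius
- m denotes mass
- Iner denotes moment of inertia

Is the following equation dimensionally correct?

No

r (radius) has dimensions [L].
m (mass) has dimensions [M].
Iner (moment of inertia) has dimensions [L^2 M].

Left side: [M]
Right side: [L M]

The two sides have different dimensions, so the equation is NOT dimensionally consistent.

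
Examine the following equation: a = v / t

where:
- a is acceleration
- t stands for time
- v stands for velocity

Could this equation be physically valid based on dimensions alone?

Yes

a (acceleration) has dimensions [L T^-2].
t (time) has dimensions [T].
v (velocity) has dimensions [L T^-1].

Left side: [L T^-2]
Right side: [L T^-2]

Both sides have the same dimensions, so the equation is dimensionally consistent.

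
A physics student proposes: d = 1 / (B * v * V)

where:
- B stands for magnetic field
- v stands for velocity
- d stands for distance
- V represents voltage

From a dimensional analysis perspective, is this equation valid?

No

B (magnetic field) has dimensions [I^-1 M T^-2].
v (velocity) has dimensions [L T^-1].
d (distance) has dimensions [L].
V (voltage) has dimensions [I^-1 L^2 M T^-3].

Left side: [L]
Right side: [I^2 L^-3 M^-2 T^6]

The two sides have different dimensions, so the equation is NOT dimensionally consistent.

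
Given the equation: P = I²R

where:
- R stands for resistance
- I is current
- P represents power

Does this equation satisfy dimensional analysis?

Yes

R (resistance) has dimensions [I^-2 L^2 M T^-3].
I (current) has dimensions [I].
P (power) has dimensions [L^2 M T^-3].

Left side: [L^2 M T^-3]
Right side: [L^2 M T^-3]

Both sides have the same dimensions, so the equation is dimensionally consistent.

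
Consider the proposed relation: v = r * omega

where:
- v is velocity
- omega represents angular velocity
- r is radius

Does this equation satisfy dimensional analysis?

Yes

v (velocity) has dimensions [L T^-1].
omega (angular velocity) has dimensions [T^-1].
r (radius) has dimensions [L].

Left side: [L T^-1]
Right side: [L T^-1]

Both sides have the same dimensions, so the equation is dimensionally consistent.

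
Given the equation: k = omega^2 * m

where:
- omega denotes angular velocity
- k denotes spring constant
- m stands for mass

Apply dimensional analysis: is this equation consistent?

Yes

omega (angular velocity) has dimensions [T^-1].
k (spring constant) has dimensions [M T^-2].
m (mass) has dimensions [M].

Left side: [M T^-2]
Right side: [M T^-2]

Both sides have the same dimensions, so the equation is dimensionally consistent.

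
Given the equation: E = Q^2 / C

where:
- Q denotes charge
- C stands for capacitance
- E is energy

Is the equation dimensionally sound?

Yes

Q (charge) has dimensions [I T].
C (capacitance) has dimensions [I^2 L^-2 M^-1 T^4].
E (energy) has dimensions [L^2 M T^-2].

Left side: [L^2 M T^-2]
Right side: [L^2 M T^-2]

Both sides have the same dimensions, so the equation is dimensionally consistent.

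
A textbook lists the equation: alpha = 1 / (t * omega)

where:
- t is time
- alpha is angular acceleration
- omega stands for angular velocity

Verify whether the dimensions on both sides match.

No

t (time) has dimensions [T].
alpha (angular acceleration) has dimensions [T^-2].
omega (angular velocity) has dimensions [T^-1].

Left side: [T^-2]
Right side: [dimensionless]

The two sides have different dimensions, so the equation is NOT dimensionally consistent.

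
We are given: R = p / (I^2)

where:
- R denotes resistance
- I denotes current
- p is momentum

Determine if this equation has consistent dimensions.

No

R (resistance) has dimensions [I^-2 L^2 M T^-3].
I (current) has dimensions [I].
p (momentum) has dimensions [L M T^-1].

Left side: [I^-2 L^2 M T^-3]
Right side: [I^-2 L M T^-1]

The two sides have different dimensions, so the equation is NOT dimensionally consistent.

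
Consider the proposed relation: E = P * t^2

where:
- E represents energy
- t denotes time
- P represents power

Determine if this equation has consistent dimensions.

No

E (energy) has dimensions [L^2 M T^-2].
t (time) has dimensions [T].
P (power) has dimensions [L^2 M T^-3].

Left side: [L^2 M T^-2]
Right side: [L^2 M T^-1]

The two sides have different dimensions, so the equation is NOT dimensionally consistent.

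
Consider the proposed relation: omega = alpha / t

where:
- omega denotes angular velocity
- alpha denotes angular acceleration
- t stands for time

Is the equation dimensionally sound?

No

omega (angular velocity) has dimensions [T^-1].
alpha (angular acceleration) has dimensions [T^-2].
t (time) has dimensions [T].

Left side: [T^-1]
Right side: [T^-3]

The two sides have different dimensions, so the equation is NOT dimensionally consistent.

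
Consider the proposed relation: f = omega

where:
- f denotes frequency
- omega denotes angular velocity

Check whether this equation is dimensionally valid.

Yes

f (frequency) has dimensions [T^-1].
omega (angular velocity) has dimensions [T^-1].

Left side: [T^-1]
Right side: [T^-1]

Both sides have the same dimensions, so the equation is dimensionally consistent.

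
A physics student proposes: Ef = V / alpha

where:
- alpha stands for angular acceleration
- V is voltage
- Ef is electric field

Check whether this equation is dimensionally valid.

No

alpha (angular acceleration) has dimensions [T^-2].
V (voltage) has dimensions [I^-1 L^2 M T^-3].
Ef (electric field) has dimensions [I^-1 L M T^-3].

Left side: [I^-1 L M T^-3]
Right side: [I^-1 L^2 M T^-1]

The two sides have different dimensions, so the equation is NOT dimensionally consistent.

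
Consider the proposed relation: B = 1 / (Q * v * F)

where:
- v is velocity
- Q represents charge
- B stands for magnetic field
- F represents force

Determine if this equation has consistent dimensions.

No

v (velocity) has dimensions [L T^-1].
Q (charge) has dimensions [I T].
B (magnetic field) has dimensions [I^-1 M T^-2].
F (force) has dimensions [L M T^-2].

Left side: [I^-1 M T^-2]
Right side: [I^-1 L^-2 M^-1 T^2]

The two sides have different dimensions, so the equation is NOT dimensionally consistent.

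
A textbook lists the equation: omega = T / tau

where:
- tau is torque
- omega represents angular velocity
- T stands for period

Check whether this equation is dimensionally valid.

No

tau (torque) has dimensions [L^2 M T^-2].
omega (angular velocity) has dimensions [T^-1].
T (period) has dimensions [T].

Left side: [T^-1]
Right side: [L^-2 M^-1 T^3]

The two sides have different dimensions, so the equation is NOT dimensionally consistent.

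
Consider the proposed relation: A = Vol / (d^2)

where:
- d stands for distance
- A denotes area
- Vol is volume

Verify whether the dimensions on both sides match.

No

d (distance) has dimensions [L].
A (area) has dimensions [L^2].
Vol (volume) has dimensions [L^3].

Left side: [L^2]
Right side: [L]

The two sides have different dimensions, so the equation is NOT dimensionally consistent.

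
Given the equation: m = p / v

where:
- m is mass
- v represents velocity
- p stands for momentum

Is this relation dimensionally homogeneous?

Yes

m (mass) has dimensions [M].
v (velocity) has dimensions [L T^-1].
p (momentum) has dimensions [L M T^-1].

Left side: [M]
Right side: [M]

Both sides have the same dimensions, so the equation is dimensionally consistent.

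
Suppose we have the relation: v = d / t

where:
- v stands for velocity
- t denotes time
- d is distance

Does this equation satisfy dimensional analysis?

Yes

v (velocity) has dimensions [L T^-1].
t (time) has dimensions [T].
d (distance) has dimensions [L].

Left side: [L T^-1]
Right side: [L T^-1]

Both sides have the same dimensions, so the equation is dimensionally consistent.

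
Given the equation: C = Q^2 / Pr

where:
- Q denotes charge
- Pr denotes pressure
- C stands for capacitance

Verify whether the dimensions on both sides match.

No

Q (charge) has dimensions [I T].
Pr (pressure) has dimensions [L^-1 M T^-2].
C (capacitance) has dimensions [I^2 L^-2 M^-1 T^4].

Left side: [I^2 L^-2 M^-1 T^4]
Right side: [I^2 L M^-1 T^4]

The two sides have different dimensions, so the equation is NOT dimensionally consistent.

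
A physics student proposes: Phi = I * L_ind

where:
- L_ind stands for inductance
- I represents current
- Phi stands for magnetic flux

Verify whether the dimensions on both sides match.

Yes

L_ind (inductance) has dimensions [I^-2 L^2 M T^-2].
I (current) has dimensions [I].
Phi (magnetic flux) has dimensions [I^-1 L^2 M T^-2].

Left side: [I^-1 L^2 M T^-2]
Right side: [I^-1 L^2 M T^-2]

Both sides have the same dimensions, so the equation is dimensionally consistent.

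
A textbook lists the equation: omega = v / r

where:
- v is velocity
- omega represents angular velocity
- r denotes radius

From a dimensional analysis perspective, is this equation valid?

Yes

v (velocity) has dimensions [L T^-1].
omega (angular velocity) has dimensions [T^-1].
r (radius) has dimensions [L].

Left side: [T^-1]
Right side: [T^-1]

Both sides have the same dimensions, so the equation is dimensionally consistent.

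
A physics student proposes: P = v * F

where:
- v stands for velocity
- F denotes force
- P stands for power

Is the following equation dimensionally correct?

Yes

v (velocity) has dimensions [L T^-1].
F (force) has dimensions [L M T^-2].
P (power) has dimensions [L^2 M T^-3].

Left side: [L^2 M T^-3]
Right side: [L^2 M T^-3]

Both sides have the same dimensions, so the equation is dimensionally consistent.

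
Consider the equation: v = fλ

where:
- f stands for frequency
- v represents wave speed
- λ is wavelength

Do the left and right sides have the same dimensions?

Yes

f (frequency) has dimensions [T^-1].
v (wave speed) has dimensions [L T^-1].
λ (wavelength) has dimensions [L].

Left side: [L T^-1]
Right side: [L T^-1]

Both sides have the same dimensions, so the equation is dimensionally consistent.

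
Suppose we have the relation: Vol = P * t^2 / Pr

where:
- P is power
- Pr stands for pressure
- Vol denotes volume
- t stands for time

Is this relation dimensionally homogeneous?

No

P (power) has dimensions [L^2 M T^-3].
Pr (pressure) has dimensions [L^-1 M T^-2].
Vol (volume) has dimensions [L^3].
t (time) has dimensions [T].

Left side: [L^3]
Right side: [L^3 T]

The two sides have different dimensions, so the equation is NOT dimensionally consistent.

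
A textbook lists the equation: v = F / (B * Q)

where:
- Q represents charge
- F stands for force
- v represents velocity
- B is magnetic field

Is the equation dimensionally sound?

Yes

Q (charge) has dimensions [I T].
F (force) has dimensions [L M T^-2].
v (velocity) has dimensions [L T^-1].
B (magnetic field) has dimensions [I^-1 M T^-2].

Left side: [L T^-1]
Right side: [L T^-1]

Both sides have the same dimensions, so the equation is dimensionally consistent.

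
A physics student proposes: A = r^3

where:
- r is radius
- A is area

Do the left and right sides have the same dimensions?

No

r (radius) has dimensions [L].
A (area) has dimensions [L^2].

Left side: [L^2]
Right side: [L^3]

The two sides have different dimensions, so the equation is NOT dimensionally consistent.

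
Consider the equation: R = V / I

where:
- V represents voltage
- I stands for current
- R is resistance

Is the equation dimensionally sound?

Yes

V (voltage) has dimensions [I^-1 L^2 M T^-3].
I (current) has dimensions [I].
R (resistance) has dimensions [I^-2 L^2 M T^-3].

Left side: [I^-2 L^2 M T^-3]
Right side: [I^-2 L^2 M T^-3]

Both sides have the same dimensions, so the equation is dimensionally consistent.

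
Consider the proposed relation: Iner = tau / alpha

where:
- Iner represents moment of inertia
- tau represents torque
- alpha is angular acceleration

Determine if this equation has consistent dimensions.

Yes

Iner (moment of inertia) has dimensions [L^2 M].
tau (torque) has dimensions [L^2 M T^-2].
alpha (angular acceleration) has dimensions [T^-2].

Left side: [L^2 M]
Right side: [L^2 M]

Both sides have the same dimensions, so the equation is dimensionally consistent.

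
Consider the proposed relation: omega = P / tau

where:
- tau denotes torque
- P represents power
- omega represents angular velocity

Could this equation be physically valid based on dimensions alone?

Yes

tau (torque) has dimensions [L^2 M T^-2].
P (power) has dimensions [L^2 M T^-3].
omega (angular velocity) has dimensions [T^-1].

Left side: [T^-1]
Right side: [T^-1]

Both sides have the same dimensions, so the equation is dimensionally consistent.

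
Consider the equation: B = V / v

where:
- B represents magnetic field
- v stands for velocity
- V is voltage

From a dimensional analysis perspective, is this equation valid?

No

B (magnetic field) has dimensions [I^-1 M T^-2].
v (velocity) has dimensions [L T^-1].
V (voltage) has dimensions [I^-1 L^2 M T^-3].

Left side: [I^-1 M T^-2]
Right side: [I^-1 L M T^-2]

The two sides have different dimensions, so the equation is NOT dimensionally consistent.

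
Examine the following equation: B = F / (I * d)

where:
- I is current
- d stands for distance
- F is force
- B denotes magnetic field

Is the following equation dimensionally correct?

Yes

I (current) has dimensions [I].
d (distance) has dimensions [L].
F (force) has dimensions [L M T^-2].
B (magnetic field) has dimensions [I^-1 M T^-2].

Left side: [I^-1 M T^-2]
Right side: [I^-1 M T^-2]

Both sides have the same dimensions, so the equation is dimensionally consistent.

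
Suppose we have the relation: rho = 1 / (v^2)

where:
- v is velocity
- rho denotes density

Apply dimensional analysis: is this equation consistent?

No

v (velocity) has dimensions [L T^-1].
rho (density) has dimensions [L^-3 M].

Left side: [L^-3 M]
Right side: [L^-2 T^2]

The two sides have different dimensions, so the equation is NOT dimensionally consistent.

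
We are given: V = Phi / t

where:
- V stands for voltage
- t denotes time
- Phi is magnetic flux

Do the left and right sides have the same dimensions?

Yes

V (voltage) has dimensions [I^-1 L^2 M T^-3].
t (time) has dimensions [T].
Phi (magnetic flux) has dimensions [I^-1 L^2 M T^-2].

Left side: [I^-1 L^2 M T^-3]
Right side: [I^-1 L^2 M T^-3]

Both sides have the same dimensions, so the equation is dimensionally consistent.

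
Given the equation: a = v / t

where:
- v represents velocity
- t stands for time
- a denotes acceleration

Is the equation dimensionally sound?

Yes

v (velocity) has dimensions [L T^-1].
t (time) has dimensions [T].
a (acceleration) has dimensions [L T^-2].

Left side: [L T^-2]
Right side: [L T^-2]

Both sides have the same dimensions, so the equation is dimensionally consistent.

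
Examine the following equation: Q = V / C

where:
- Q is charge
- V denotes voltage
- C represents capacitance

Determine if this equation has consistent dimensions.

No

Q (charge) has dimensions [I T].
V (voltage) has dimensions [I^-1 L^2 M T^-3].
C (capacitance) has dimensions [I^2 L^-2 M^-1 T^4].

Left side: [I T]
Right side: [I^-3 L^4 M^2 T^-7]

The two sides have different dimensions, so the equation is NOT dimensionally consistent.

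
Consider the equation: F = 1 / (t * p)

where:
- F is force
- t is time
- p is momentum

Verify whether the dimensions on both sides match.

No

F (force) has dimensions [L M T^-2].
t (time) has dimensions [T].
p (momentum) has dimensions [L M T^-1].

Left side: [L M T^-2]
Right side: [L^-1 M^-1]

The two sides have different dimensions, so the equation is NOT dimensionally consistent.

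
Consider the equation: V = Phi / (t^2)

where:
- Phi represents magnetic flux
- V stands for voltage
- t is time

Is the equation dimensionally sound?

No

Phi (magnetic flux) has dimensions [I^-1 L^2 M T^-2].
V (voltage) has dimensions [I^-1 L^2 M T^-3].
t (time) has dimensions [T].

Left side: [I^-1 L^2 M T^-3]
Right side: [I^-1 L^2 M T^-4]

The two sides have different dimensions, so the equation is NOT dimensionally consistent.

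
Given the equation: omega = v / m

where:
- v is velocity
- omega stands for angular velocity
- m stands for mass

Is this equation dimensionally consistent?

No

v (velocity) has dimensions [L T^-1].
omega (angular velocity) has dimensions [T^-1].
m (mass) has dimensions [M].

Left side: [T^-1]
Right side: [L M^-1 T^-1]

The two sides have different dimensions, so the equation is NOT dimensionally consistent.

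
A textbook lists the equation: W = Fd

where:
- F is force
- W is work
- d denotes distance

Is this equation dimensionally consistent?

Yes

F (force) has dimensions [L M T^-2].
W (work) has dimensions [L^2 M T^-2].
d (distance) has dimensions [L].

Left side: [L^2 M T^-2]
Right side: [L^2 M T^-2]

Both sides have the same dimensions, so the equation is dimensionally consistent.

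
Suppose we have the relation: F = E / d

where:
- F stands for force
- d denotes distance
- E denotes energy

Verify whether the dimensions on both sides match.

Yes

F (force) has dimensions [L M T^-2].
d (distance) has dimensions [L].
E (energy) has dimensions [L^2 M T^-2].

Left side: [L M T^-2]
Right side: [L M T^-2]

Both sides have the same dimensions, so the equation is dimensionally consistent.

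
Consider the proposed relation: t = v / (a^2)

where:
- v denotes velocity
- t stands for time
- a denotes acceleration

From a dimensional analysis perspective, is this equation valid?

No

v (velocity) has dimensions [L T^-1].
t (time) has dimensions [T].
a (acceleration) has dimensions [L T^-2].

Left side: [T]
Right side: [L^-1 T^3]

The two sides have different dimensions, so the equation is NOT dimensionally consistent.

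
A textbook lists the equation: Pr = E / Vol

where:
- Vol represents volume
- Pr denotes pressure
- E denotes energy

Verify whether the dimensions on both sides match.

Yes

Vol (volume) has dimensions [L^3].
Pr (pressure) has dimensions [L^-1 M T^-2].
E (energy) has dimensions [L^2 M T^-2].

Left side: [L^-1 M T^-2]
Right side: [L^-1 M T^-2]

Both sides have the same dimensions, so the equation is dimensionally consistent.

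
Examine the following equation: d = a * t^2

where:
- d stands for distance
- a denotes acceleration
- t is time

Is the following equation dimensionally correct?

Yes

d (distance) has dimensions [L].
a (acceleration) has dimensions [L T^-2].
t (time) has dimensions [T].

Left side: [L]
Right side: [L]

Both sides have the same dimensions, so the equation is dimensionally consistent.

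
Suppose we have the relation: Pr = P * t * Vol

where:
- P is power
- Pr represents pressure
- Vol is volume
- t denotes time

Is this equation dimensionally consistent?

No

P (power) has dimensions [L^2 M T^-3].
Pr (pressure) has dimensions [L^-1 M T^-2].
Vol (volume) has dimensions [L^3].
t (time) has dimensions [T].

Left side: [L^-1 M T^-2]
Right side: [L^5 M T^-2]

The two sides have different dimensions, so the equation is NOT dimensionally consistent.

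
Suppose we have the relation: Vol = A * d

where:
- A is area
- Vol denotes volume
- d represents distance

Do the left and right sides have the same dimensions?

Yes

A (area) has dimensions [L^2].
Vol (volume) has dimensions [L^3].
d (distance) has dimensions [L].

Left side: [L^3]
Right side: [L^3]

Both sides have the same dimensions, so the equation is dimensionally consistent.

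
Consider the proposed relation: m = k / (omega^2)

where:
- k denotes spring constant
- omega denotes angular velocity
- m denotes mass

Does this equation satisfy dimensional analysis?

Yes

k (spring constant) has dimensions [M T^-2].
omega (angular velocity) has dimensions [T^-1].
m (mass) has dimensions [M].

Left side: [M]
Right side: [M]

Both sides have the same dimensions, so the equation is dimensionally consistent.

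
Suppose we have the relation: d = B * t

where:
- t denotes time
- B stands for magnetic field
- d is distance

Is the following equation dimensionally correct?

No

t (time) has dimensions [T].
B (magnetic field) has dimensions [I^-1 M T^-2].
d (distance) has dimensions [L].

Left side: [L]
Right side: [I^-1 M T^-1]

The two sides have different dimensions, so the equation is NOT dimensionally consistent.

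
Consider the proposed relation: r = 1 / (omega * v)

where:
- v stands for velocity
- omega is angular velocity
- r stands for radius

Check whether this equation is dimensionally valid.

No

v (velocity) has dimensions [L T^-1].
omega (angular velocity) has dimensions [T^-1].
r (radius) has dimensions [L].

Left side: [L]
Right side: [L^-1 T^2]

The two sides have different dimensions, so the equation is NOT dimensionally consistent.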